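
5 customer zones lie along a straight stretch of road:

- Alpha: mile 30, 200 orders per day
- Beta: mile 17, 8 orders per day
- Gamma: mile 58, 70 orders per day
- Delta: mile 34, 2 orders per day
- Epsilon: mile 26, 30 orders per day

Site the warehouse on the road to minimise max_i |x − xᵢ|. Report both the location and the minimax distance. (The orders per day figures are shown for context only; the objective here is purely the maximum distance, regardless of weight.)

The 1-center on a line is the midpoint of the two extreme points: leftmost at 17, rightmost at 58.
Optimal location = (17 + 58)/2 = 37.5; maximum distance = (58 − 17)/2 = 20.5.

location 37.5, max distance 20.5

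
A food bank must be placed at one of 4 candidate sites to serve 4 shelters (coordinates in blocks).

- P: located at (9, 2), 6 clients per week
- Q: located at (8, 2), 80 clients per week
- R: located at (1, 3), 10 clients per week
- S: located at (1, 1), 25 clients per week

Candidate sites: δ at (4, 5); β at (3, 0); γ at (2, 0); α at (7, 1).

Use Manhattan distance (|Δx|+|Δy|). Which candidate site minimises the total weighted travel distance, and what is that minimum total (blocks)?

Total weighted distance at each candidate:
  δ (4, 5): total = 833
  β (3, 0): total = 733
  γ (2, 0): total = 784
  α (7, 1): total = 408
Minimum is at α with total 408 blocks.

α, total 408 blocks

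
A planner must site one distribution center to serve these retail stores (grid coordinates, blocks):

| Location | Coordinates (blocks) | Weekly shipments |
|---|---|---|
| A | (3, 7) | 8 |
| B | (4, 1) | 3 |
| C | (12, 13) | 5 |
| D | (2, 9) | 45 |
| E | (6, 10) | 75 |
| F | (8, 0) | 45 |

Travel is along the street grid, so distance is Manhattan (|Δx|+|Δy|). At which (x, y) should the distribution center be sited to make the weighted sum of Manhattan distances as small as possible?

Manhattan distance separates: Σwᵢ(|x−xᵢ|+|y−yᵢ|) = Σwᵢ|x−xᵢ| + Σwᵢ|y−yᵢ|, so x and y are optimised independently as 1-D weighted medians.
Total weight W = 181; half = 90.5.
x-coordinate, sorted with cumulative weight:
  x=2 (D, w=45) cum 45
  x=3 (A, w=8) cum 53
  x=4 (B, w=3) cum 56
  x=6 (E, w=75) cum 131  ← median
  x=8 (F, w=45) cum 176
  x=12 (C, w=5) cum 181
⇒ x* = 6
y-coordinate, sorted with cumulative weight:
  y=0 (F, w=45) cum 45
  y=1 (B, w=3) cum 48
  y=7 (A, w=8) cum 56
  y=9 (D, w=45) cum 101  ← median
  y=10 (E, w=75) cum 176
  y=13 (C, w=5) cum 181
⇒ y* = 9

(6, 9)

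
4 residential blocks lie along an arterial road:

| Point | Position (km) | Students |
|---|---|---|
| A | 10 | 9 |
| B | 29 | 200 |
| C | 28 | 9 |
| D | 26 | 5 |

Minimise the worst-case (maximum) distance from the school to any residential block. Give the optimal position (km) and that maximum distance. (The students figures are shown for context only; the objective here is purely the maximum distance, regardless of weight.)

location 19.5, max distance 9.5

The 1-center on a line is the midpoint of the two extreme points: leftmost at 10, rightmost at 29.
Optimal location = (10 + 29)/2 = 19.5; maximum distance = (29 − 10)/2 = 9.5.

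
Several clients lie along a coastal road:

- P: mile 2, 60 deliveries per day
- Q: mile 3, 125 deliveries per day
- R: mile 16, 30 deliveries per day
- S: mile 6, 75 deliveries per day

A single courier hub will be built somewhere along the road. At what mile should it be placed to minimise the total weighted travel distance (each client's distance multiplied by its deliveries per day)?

x = 3

For a sum of weighted absolute distances on a line, the optimum is the weighted median (not the mean). Total weight W = 290; half-weight = 145.
Sort by position and accumulate weight:
  mile 2 (P, w=60) → cum 60
  mile 3 (Q, w=125) → cum 185  ≥ 145 → median here
  mile 6 (S, w=75) → cum 260
  mile 16 (R, w=30) → cum 290
Optimal location: mile 3.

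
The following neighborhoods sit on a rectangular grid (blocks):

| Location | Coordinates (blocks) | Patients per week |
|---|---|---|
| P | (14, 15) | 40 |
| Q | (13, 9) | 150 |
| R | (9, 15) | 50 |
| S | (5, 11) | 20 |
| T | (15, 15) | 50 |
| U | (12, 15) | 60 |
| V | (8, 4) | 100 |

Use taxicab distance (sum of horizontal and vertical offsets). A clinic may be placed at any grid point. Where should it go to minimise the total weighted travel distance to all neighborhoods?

Manhattan distance separates: Σwᵢ(|x−xᵢ|+|y−yᵢ|) = Σwᵢ|x−xᵢ| + Σwᵢ|y−yᵢ|, so x and y are optimised independently as 1-D weighted medians.
Total weight W = 470; half = 235.
x-coordinate, sorted with cumulative weight:
  x=5 (S, w=20) cum 20
  x=8 (V, w=100) cum 120
  x=9 (R, w=50) cum 170
  x=12 (U, w=60) cum 230
  x=13 (Q, w=150) cum 380  ← median
  x=14 (P, w=40) cum 420
  x=15 (T, w=50) cum 470
⇒ x* = 13
y-coordinate, sorted with cumulative weight:
  y=4 (V, w=100) cum 100
  y=9 (Q, w=150) cum 250  ← median
  y=11 (S, w=20) cum 270
  y=15 (P, w=40) cum 310
  y=15 (R, w=50) cum 360
  y=15 (T, w=50) cum 410
  y=15 (U, w=60) cum 470
⇒ y* = 9

(13, 9)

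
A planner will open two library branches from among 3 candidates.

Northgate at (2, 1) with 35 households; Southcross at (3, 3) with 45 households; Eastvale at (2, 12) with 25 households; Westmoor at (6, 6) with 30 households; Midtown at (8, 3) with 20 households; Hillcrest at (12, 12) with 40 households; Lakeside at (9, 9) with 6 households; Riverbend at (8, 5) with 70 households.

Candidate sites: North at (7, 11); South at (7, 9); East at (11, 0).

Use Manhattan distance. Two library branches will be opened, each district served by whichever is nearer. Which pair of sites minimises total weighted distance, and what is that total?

Evaluate every pair (each demand assigned to the nearer of the two):
  {North, South}: total = 1917
  {South, East}: total = 1922
  {North, East}: total = 2049
Best pair: {North, South} with total 1917.

{North, South}, total 1917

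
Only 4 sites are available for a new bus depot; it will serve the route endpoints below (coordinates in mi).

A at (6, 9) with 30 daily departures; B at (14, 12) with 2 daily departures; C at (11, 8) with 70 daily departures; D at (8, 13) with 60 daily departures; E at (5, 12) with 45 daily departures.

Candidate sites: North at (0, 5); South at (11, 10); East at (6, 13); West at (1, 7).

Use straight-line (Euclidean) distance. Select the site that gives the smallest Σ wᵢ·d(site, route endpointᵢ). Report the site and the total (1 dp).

East, total 814.7 mi

Total weighted distance at each candidate:
  North (0, 5): total = 2111.7
  South (11, 10): total = 839.3
  East (6, 13): total = 814.7
  West (1, 7): total = 1734.2
Minimum is at East with total 814.7 mi.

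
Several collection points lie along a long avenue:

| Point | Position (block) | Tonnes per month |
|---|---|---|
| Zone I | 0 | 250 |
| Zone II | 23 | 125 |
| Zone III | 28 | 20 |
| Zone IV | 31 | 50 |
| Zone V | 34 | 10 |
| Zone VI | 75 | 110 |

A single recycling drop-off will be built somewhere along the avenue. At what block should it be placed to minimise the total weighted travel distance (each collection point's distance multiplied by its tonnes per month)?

x = 23

For a sum of weighted absolute distances on a line, the optimum is the weighted median (not the mean). Total weight W = 565; half-weight = 282.5.
Sort by position and accumulate weight:
  block 0 (Zone I, w=250) → cum 250
  block 23 (Zone II, w=125) → cum 375  ≥ 282.5 → median here
  block 28 (Zone III, w=20) → cum 395
  block 31 (Zone IV, w=50) → cum 445
  block 34 (Zone V, w=10) → cum 455
  block 75 (Zone VI, w=110) → cum 565
Optimal location: block 23.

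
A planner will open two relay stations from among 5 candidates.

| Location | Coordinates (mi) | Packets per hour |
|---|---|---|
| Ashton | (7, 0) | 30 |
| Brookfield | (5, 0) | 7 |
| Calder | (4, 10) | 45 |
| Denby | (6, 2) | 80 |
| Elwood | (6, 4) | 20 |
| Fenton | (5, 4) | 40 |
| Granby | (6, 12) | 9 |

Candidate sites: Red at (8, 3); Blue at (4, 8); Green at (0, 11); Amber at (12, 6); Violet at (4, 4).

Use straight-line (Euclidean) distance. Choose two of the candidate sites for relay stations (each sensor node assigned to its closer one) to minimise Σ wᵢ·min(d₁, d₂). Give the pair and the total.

Evaluate every pair (each demand assigned to the nearer of the two):
  {Red, Blue}: total = 604.9
  {Blue, Violet}: total = 615.4
  {Red, Green}: total = 714.9
  {Green, Violet}: total = 725.4
  {Red, Violet}: total = 726.8
  {Amber, Violet}: total = 829.4
  {Red, Amber}: total = 913.8
  {Blue, Amber}: total = 1181.3
  {Blue, Green}: total = 1203.3
  {Green, Amber}: total = 1533.7
Best pair: {Red, Blue} with total 604.9.

{Red, Blue}, total 604.9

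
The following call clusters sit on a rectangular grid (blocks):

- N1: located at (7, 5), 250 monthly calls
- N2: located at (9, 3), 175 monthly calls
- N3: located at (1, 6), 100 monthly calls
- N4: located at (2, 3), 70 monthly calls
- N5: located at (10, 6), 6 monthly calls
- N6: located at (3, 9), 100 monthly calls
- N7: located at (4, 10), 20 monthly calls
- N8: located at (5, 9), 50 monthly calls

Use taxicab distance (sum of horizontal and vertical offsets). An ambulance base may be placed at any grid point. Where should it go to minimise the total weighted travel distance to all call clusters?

(7, 5)

Manhattan distance separates: Σwᵢ(|x−xᵢ|+|y−yᵢ|) = Σwᵢ|x−xᵢ| + Σwᵢ|y−yᵢ|, so x and y are optimised independently as 1-D weighted medians.
Total weight W = 771; half = 385.5.
x-coordinate, sorted with cumulative weight:
  x=1 (N3, w=100) cum 100
  x=2 (N4, w=70) cum 170
  x=3 (N6, w=100) cum 270
  x=4 (N7, w=20) cum 290
  x=5 (N8, w=50) cum 340
  x=7 (N1, w=250) cum 590  ← median
  x=9 (N2, w=175) cum 765
  x=10 (N5, w=6) cum 771
⇒ x* = 7
y-coordinate, sorted with cumulative weight:
  y=3 (N2, w=175) cum 175
  y=3 (N4, w=70) cum 245
  y=5 (N1, w=250) cum 495  ← median
  y=6 (N3, w=100) cum 595
  y=6 (N5, w=6) cum 601
  y=9 (N6, w=100) cum 701
  y=9 (N8, w=50) cum 751
  y=10 (N7, w=20) cum 771
⇒ y* = 5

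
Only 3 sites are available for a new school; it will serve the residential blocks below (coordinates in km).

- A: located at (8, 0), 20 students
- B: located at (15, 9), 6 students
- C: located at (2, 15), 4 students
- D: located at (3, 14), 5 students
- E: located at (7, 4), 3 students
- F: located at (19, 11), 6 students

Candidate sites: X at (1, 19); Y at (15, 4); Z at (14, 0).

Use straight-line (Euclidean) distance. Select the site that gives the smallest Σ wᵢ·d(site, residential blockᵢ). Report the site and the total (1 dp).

Total weighted distance at each candidate:
  X (1, 19): total = 718.3
  Y (15, 4): total = 409.8
  Z (14, 0): total = 436.9
Minimum is at Y with total 409.8 km.

Y, total 409.8 km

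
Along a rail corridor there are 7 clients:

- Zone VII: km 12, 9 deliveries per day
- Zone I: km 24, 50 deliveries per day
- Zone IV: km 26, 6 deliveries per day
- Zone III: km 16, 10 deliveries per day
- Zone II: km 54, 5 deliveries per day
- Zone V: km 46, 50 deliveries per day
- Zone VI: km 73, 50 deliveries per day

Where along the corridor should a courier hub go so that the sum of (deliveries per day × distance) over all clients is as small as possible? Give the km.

For a sum of weighted absolute distances on a line, the optimum is the weighted median (not the mean). Total weight W = 180; half-weight = 90.
Sort by position and accumulate weight:
  km 12 (Zone VII, w=9) → cum 9
  km 16 (Zone III, w=10) → cum 19
  km 24 (Zone I, w=50) → cum 69
  km 26 (Zone IV, w=6) → cum 75
  km 46 (Zone V, w=50) → cum 125  ≥ 90 → median here
  km 54 (Zone II, w=5) → cum 130
  km 73 (Zone VI, w=50) → cum 180
Optimal location: km 46.

x = 46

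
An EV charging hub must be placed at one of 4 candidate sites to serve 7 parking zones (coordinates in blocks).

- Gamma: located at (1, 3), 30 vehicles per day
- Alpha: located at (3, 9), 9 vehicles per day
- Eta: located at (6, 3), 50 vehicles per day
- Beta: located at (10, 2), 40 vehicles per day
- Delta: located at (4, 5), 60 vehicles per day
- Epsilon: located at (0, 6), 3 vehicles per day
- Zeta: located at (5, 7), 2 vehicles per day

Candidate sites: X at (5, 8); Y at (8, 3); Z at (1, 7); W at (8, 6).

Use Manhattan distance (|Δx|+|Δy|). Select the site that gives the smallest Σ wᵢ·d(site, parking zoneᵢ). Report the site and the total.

Y, total 936 blocks

Total weighted distance at each candidate:
  X (5, 8): total = 1300
  Y (8, 3): total = 936
  Z (1, 7): total = 1480
  W (8, 6): total = 1194
Minimum is at Y with total 936 blocks.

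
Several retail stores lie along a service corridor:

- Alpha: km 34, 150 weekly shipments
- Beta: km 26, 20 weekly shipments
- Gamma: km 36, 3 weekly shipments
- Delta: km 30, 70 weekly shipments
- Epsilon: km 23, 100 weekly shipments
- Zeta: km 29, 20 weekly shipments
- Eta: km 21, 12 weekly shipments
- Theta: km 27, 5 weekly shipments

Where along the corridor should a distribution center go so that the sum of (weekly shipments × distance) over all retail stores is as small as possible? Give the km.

For a sum of weighted absolute distances on a line, the optimum is the weighted median (not the mean). Total weight W = 380; half-weight = 190.
Sort by position and accumulate weight:
  km 21 (Eta, w=12) → cum 12
  km 23 (Epsilon, w=100) → cum 112
  km 26 (Beta, w=20) → cum 132
  km 27 (Theta, w=5) → cum 137
  km 29 (Zeta, w=20) → cum 157
  km 30 (Delta, w=70) → cum 227  ≥ 190 → median here
  km 34 (Alpha, w=150) → cum 377
  km 36 (Gamma, w=3) → cum 380
Optimal location: km 30.

x = 30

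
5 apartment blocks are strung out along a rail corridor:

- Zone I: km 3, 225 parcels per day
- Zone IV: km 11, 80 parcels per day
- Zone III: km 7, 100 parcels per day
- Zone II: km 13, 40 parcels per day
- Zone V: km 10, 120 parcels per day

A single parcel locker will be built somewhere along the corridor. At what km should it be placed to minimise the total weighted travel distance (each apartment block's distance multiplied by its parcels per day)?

x = 7

For a sum of weighted absolute distances on a line, the optimum is the weighted median (not the mean). Total weight W = 565; half-weight = 282.5.
Sort by position and accumulate weight:
  km 3 (Zone I, w=225) → cum 225
  km 7 (Zone III, w=100) → cum 325  ≥ 282.5 → median here
  km 10 (Zone V, w=120) → cum 445
  km 11 (Zone IV, w=80) → cum 525
  km 13 (Zone II, w=40) → cum 565
Optimal location: km 7.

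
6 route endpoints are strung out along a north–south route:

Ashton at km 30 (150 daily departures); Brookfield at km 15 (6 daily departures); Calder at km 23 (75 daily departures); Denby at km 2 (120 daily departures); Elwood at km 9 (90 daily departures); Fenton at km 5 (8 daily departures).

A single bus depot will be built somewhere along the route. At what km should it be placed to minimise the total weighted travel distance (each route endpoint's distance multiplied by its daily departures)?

For a sum of weighted absolute distances on a line, the optimum is the weighted median (not the mean). Total weight W = 449; half-weight = 224.5.
Sort by position and accumulate weight:
  km 2 (Denby, w=120) → cum 120
  km 5 (Fenton, w=8) → cum 128
  km 9 (Elwood, w=90) → cum 218
  km 15 (Brookfield, w=6) → cum 224
  km 23 (Calder, w=75) → cum 299  ≥ 224.5 → median here
  km 30 (Ashton, w=150) → cum 449
Optimal location: km 23.

x = 23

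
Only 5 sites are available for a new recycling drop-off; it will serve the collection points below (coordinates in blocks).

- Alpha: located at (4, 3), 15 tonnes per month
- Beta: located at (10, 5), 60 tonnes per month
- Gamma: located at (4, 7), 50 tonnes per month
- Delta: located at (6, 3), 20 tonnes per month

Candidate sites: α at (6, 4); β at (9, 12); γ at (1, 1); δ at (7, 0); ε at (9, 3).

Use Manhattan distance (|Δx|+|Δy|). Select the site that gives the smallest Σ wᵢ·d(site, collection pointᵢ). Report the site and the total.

α, total 615 blocks

Total weighted distance at each candidate:
  α (6, 4): total = 615
  β (9, 12): total = 1430
  γ (1, 1): total = 1445
  δ (7, 0): total = 1150
  ε (9, 3): total = 765
Minimum is at α with total 615 blocks.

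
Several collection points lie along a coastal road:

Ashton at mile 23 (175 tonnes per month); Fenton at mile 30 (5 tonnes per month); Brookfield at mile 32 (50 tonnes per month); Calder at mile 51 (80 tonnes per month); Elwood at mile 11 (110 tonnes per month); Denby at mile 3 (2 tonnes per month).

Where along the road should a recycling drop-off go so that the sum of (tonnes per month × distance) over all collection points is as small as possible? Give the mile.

x = 23

For a sum of weighted absolute distances on a line, the optimum is the weighted median (not the mean). Total weight W = 422; half-weight = 211.
Sort by position and accumulate weight:
  mile 3 (Denby, w=2) → cum 2
  mile 11 (Elwood, w=110) → cum 112
  mile 23 (Ashton, w=175) → cum 287  ≥ 211 → median here
  mile 30 (Fenton, w=5) → cum 292
  mile 32 (Brookfield, w=50) → cum 342
  mile 51 (Calder, w=80) → cum 422
Optimal location: mile 23.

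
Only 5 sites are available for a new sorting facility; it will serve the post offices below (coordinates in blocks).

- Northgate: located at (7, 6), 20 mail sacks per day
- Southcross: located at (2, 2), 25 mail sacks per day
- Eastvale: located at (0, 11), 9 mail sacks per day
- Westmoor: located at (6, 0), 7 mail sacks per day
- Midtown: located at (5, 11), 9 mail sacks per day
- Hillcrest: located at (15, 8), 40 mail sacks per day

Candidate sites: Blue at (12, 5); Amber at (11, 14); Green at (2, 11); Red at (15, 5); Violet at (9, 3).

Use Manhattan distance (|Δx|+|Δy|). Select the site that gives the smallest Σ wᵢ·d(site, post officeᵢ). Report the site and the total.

Blue, total 1041 blocks

Total weighted distance at each candidate:
  Blue (12, 5): total = 1041
  Amber (11, 14): total = 1505
  Green (2, 11): total = 1215
  Red (15, 5): total = 1131
  Violet (9, 3): total = 1043
Minimum is at Blue with total 1041 blocks.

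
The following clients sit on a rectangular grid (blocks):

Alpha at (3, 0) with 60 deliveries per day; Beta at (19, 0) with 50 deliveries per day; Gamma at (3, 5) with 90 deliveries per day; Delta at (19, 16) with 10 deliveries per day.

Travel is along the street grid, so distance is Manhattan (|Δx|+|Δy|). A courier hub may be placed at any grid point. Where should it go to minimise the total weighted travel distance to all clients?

(3, 0)

Manhattan distance separates: Σwᵢ(|x−xᵢ|+|y−yᵢ|) = Σwᵢ|x−xᵢ| + Σwᵢ|y−yᵢ|, so x and y are optimised independently as 1-D weighted medians.
Total weight W = 210; half = 105.
x-coordinate, sorted with cumulative weight:
  x=3 (Alpha, w=60) cum 60
  x=3 (Gamma, w=90) cum 150  ← median
  x=19 (Beta, w=50) cum 200
  x=19 (Delta, w=10) cum 210
⇒ x* = 3
y-coordinate, sorted with cumulative weight:
  y=0 (Alpha, w=60) cum 60
  y=0 (Beta, w=50) cum 110  ← median
  y=5 (Gamma, w=90) cum 200
  y=16 (Delta, w=10) cum 210
⇒ y* = 0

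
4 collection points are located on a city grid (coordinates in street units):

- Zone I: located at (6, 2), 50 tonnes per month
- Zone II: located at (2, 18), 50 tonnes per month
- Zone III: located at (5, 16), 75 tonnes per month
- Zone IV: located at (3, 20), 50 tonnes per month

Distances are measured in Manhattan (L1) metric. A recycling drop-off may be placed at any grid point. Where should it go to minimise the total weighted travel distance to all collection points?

(5, 16)

Manhattan distance separates: Σwᵢ(|x−xᵢ|+|y−yᵢ|) = Σwᵢ|x−xᵢ| + Σwᵢ|y−yᵢ|, so x and y are optimised independently as 1-D weighted medians.
Total weight W = 225; half = 112.5.
x-coordinate, sorted with cumulative weight:
  x=2 (Zone II, w=50) cum 50
  x=3 (Zone IV, w=50) cum 100
  x=5 (Zone III, w=75) cum 175  ← median
  x=6 (Zone I, w=50) cum 225
⇒ x* = 5
y-coordinate, sorted with cumulative weight:
  y=2 (Zone I, w=50) cum 50
  y=16 (Zone III, w=75) cum 125  ← median
  y=18 (Zone II, w=50) cum 175
  y=20 (Zone IV, w=50) cum 225
⇒ y* = 16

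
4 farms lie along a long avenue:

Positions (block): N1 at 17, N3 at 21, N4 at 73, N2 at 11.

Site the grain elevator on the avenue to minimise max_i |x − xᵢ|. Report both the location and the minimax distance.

The 1-center on a line is the midpoint of the two extreme points: leftmost at 11, rightmost at 73.
Optimal location = (11 + 73)/2 = 42; maximum distance = (73 − 11)/2 = 31.

location 42, max distance 31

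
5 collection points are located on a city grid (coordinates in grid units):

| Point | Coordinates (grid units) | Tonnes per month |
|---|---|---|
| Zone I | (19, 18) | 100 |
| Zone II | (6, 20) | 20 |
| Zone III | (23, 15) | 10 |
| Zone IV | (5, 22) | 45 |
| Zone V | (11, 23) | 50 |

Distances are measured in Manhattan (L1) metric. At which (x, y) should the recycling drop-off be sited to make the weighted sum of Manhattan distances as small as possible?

Manhattan distance separates: Σwᵢ(|x−xᵢ|+|y−yᵢ|) = Σwᵢ|x−xᵢ| + Σwᵢ|y−yᵢ|, so x and y are optimised independently as 1-D weighted medians.
Total weight W = 225; half = 112.5.
x-coordinate, sorted with cumulative weight:
  x=5 (Zone IV, w=45) cum 45
  x=6 (Zone II, w=20) cum 65
  x=11 (Zone V, w=50) cum 115  ← median
  x=19 (Zone I, w=100) cum 215
  x=23 (Zone III, w=10) cum 225
⇒ x* = 11
y-coordinate, sorted with cumulative weight:
  y=15 (Zone III, w=10) cum 10
  y=18 (Zone I, w=100) cum 110
  y=20 (Zone II, w=20) cum 130  ← median
  y=22 (Zone IV, w=45) cum 175
  y=23 (Zone V, w=50) cum 225
⇒ y* = 20

(11, 20)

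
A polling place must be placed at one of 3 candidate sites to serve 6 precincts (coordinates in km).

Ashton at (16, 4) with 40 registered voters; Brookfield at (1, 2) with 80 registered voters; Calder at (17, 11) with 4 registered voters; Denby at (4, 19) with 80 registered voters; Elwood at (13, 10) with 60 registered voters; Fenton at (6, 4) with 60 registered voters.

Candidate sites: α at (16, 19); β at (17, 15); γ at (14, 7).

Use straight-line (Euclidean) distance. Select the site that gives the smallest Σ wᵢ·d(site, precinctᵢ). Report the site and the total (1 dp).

γ, total 3230.5 km

Total weighted distance at each candidate:
  α (16, 19): total = 5056.8
  β (17, 15): total = 4512.7
  γ (14, 7): total = 3230.5
Minimum is at γ with total 3230.5 km.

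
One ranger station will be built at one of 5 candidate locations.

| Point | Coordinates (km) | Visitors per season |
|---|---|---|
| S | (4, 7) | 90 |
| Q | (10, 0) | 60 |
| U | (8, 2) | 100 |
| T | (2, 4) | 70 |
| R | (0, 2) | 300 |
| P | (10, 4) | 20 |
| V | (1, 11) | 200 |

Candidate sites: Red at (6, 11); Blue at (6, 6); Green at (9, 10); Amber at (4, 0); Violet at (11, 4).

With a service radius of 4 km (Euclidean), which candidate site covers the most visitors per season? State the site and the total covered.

Violet, covering 120

Coverage radius r = 4 km; a point is covered iff (Δx)²+(Δy)² ≤ 4² = 16.
  Red (6, 11): covers {none} → 0
  Blue (6, 6): covers {S} → 90
  Green (9, 10): covers {none} → 0
  Amber (4, 0): covers {none} → 0
  Violet (11, 4): covers {U, P} → 120
Maximum coverage at Violet: 120 visitors per season.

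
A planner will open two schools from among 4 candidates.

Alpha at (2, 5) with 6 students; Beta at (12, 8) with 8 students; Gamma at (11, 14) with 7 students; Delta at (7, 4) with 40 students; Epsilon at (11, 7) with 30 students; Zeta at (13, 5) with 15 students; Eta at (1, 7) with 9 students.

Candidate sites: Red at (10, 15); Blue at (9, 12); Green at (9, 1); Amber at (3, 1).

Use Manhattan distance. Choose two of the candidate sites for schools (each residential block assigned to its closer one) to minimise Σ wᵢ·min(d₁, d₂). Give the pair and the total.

Evaluate every pair (each demand assigned to the nearer of the two):
  {Blue, Green}: total = 797
  {Red, Green}: total = 838
  {Blue, Amber}: total = 841
  {Green, Amber}: total = 847
  {Red, Amber}: total = 933
  {Red, Blue}: total = 1046
Best pair: {Blue, Green} with total 797.

{Blue, Green}, total 797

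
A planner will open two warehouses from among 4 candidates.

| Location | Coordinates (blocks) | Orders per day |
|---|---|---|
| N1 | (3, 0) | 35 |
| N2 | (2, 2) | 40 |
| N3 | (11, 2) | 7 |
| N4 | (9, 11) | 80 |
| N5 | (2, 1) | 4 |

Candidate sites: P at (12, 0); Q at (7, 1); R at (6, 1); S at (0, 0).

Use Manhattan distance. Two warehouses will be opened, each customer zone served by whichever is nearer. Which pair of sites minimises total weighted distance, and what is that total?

Evaluate every pair (each demand assigned to the nearer of the two):
  {Q, S}: total = 1272
  {Q, R}: total = 1351
  {R, S}: total = 1359
  {P, Q}: total = 1416
  {P, R}: total = 1417
  {P, S}: total = 1418
Best pair: {Q, S} with total 1272.

{Q, S}, total 1272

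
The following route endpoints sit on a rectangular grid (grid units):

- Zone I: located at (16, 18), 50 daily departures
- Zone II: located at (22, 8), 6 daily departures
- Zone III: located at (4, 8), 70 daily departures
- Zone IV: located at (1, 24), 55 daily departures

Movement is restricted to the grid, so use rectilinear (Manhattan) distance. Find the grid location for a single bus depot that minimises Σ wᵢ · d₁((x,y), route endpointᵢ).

Manhattan distance separates: Σwᵢ(|x−xᵢ|+|y−yᵢ|) = Σwᵢ|x−xᵢ| + Σwᵢ|y−yᵢ|, so x and y are optimised independently as 1-D weighted medians.
Total weight W = 181; half = 90.5.
x-coordinate, sorted with cumulative weight:
  x=1 (Zone IV, w=55) cum 55
  x=4 (Zone III, w=70) cum 125  ← median
  x=16 (Zone I, w=50) cum 175
  x=22 (Zone II, w=6) cum 181
⇒ x* = 4
y-coordinate, sorted with cumulative weight:
  y=8 (Zone II, w=6) cum 6
  y=8 (Zone III, w=70) cum 76
  y=18 (Zone I, w=50) cum 126  ← median
  y=24 (Zone IV, w=55) cum 181
⇒ y* = 18

(4, 18)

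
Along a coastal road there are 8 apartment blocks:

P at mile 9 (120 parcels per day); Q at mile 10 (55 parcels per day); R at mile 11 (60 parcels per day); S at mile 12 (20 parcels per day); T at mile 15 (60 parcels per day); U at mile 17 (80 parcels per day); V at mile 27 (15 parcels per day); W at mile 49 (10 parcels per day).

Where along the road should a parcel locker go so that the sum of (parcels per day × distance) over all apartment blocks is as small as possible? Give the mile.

For a sum of weighted absolute distances on a line, the optimum is the weighted median (not the mean). Total weight W = 420; half-weight = 210.
Sort by position and accumulate weight:
  mile 9 (P, w=120) → cum 120
  mile 10 (Q, w=55) → cum 175
  mile 11 (R, w=60) → cum 235  ≥ 210 → median here
  mile 12 (S, w=20) → cum 255
  mile 15 (T, w=60) → cum 315
  mile 17 (U, w=80) → cum 395
  mile 27 (V, w=15) → cum 410
  mile 49 (W, w=10) → cum 420
Optimal location: mile 11.

x = 11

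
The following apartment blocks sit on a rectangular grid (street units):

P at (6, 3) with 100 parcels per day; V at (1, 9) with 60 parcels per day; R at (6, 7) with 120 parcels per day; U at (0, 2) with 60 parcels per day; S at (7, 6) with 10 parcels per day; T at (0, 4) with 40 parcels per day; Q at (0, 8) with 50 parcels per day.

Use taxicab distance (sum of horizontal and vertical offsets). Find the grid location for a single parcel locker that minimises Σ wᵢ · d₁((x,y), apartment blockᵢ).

Manhattan distance separates: Σwᵢ(|x−xᵢ|+|y−yᵢ|) = Σwᵢ|x−xᵢ| + Σwᵢ|y−yᵢ|, so x and y are optimised independently as 1-D weighted medians.
Total weight W = 440; half = 220.
x-coordinate, sorted with cumulative weight:
  x=0 (U, w=60) cum 60
  x=0 (T, w=40) cum 100
  x=0 (Q, w=50) cum 150
  x=1 (V, w=60) cum 210
  x=6 (P, w=100) cum 310  ← median
  x=6 (R, w=120) cum 430
  x=7 (S, w=10) cum 440
⇒ x* = 6
y-coordinate, sorted with cumulative weight:
  y=2 (U, w=60) cum 60
  y=3 (P, w=100) cum 160
  y=4 (T, w=40) cum 200
  y=6 (S, w=10) cum 210
  y=7 (R, w=120) cum 330  ← median
  y=8 (Q, w=50) cum 380
  y=9 (V, w=60) cum 440
⇒ y* = 7

(6, 7)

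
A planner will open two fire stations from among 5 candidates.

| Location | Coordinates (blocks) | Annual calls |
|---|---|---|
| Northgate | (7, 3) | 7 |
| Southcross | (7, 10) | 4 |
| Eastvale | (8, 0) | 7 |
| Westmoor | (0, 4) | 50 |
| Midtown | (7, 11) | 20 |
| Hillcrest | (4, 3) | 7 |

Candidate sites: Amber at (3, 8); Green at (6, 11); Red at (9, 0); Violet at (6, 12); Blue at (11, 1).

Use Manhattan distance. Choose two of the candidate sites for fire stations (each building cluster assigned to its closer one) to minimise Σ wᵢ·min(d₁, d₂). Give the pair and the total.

Evaluate every pair (each demand assigned to the nearer of the two):
  {Amber, Green}: total = 574
  {Amber, Red}: total = 598
  {Amber, Violet}: total = 598
  {Amber, Blue}: total = 626
  {Green, Red}: total = 776
  {Red, Violet}: total = 800
  {Green, Blue}: total = 811
  {Violet, Blue}: total = 885
  {Green, Violet}: total = 902
  {Red, Blue}: total = 1056
Best pair: {Amber, Green} with total 574.

{Amber, Green}, total 574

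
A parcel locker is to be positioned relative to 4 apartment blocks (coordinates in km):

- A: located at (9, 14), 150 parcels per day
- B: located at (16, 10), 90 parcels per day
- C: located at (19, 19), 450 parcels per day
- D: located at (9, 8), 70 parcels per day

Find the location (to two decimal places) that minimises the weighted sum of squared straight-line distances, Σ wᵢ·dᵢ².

The minimiser of Σwᵢ‖p−pᵢ‖² is the weighted centroid p* = (Σwᵢpᵢ)/(Σwᵢ).
Σwᵢ = 760.
Σwᵢxᵢ = 150·9 + 90·16 + 450·19 + 70·9 = 11970.
Σwᵢyᵢ = 150·14 + 90·10 + 450·19 + 70·8 = 12110.
x* = 11970/760 = 15.75, y* = 12110/760 = 15.93.

(15.75, 15.93)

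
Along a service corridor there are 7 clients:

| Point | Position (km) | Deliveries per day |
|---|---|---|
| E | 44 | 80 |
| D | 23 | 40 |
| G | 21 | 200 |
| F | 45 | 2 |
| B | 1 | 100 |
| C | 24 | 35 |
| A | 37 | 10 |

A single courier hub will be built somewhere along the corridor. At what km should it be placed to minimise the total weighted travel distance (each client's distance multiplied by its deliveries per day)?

x = 21

For a sum of weighted absolute distances on a line, the optimum is the weighted median (not the mean). Total weight W = 467; half-weight = 233.5.
Sort by position and accumulate weight:
  km 1 (B, w=100) → cum 100
  km 21 (G, w=200) → cum 300  ≥ 233.5 → median here
  km 23 (D, w=40) → cum 340
  km 24 (C, w=35) → cum 375
  km 37 (A, w=10) → cum 385
  km 44 (E, w=80) → cum 465
  km 45 (F, w=2) → cum 467
Optimal location: km 21.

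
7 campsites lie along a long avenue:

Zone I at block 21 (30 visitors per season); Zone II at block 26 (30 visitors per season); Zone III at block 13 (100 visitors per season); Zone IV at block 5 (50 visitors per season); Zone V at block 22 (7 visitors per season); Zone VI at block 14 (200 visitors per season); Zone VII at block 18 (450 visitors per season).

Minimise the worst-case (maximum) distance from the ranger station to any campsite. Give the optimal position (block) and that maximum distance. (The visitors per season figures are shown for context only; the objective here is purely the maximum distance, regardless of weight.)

location 15.5, max distance 10.5

The 1-center on a line is the midpoint of the two extreme points: leftmost at 5, rightmost at 26.
Optimal location = (5 + 26)/2 = 15.5; maximum distance = (26 − 5)/2 = 10.5.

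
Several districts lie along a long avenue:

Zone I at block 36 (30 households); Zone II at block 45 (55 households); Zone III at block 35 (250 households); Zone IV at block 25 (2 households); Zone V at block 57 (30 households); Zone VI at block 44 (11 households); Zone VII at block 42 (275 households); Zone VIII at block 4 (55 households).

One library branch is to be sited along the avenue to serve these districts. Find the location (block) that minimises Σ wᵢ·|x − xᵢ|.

x = 42

For a sum of weighted absolute distances on a line, the optimum is the weighted median (not the mean). Total weight W = 708; half-weight = 354.
Sort by position and accumulate weight:
  block 4 (Zone VIII, w=55) → cum 55
  block 25 (Zone IV, w=2) → cum 57
  block 35 (Zone III, w=250) → cum 307
  block 36 (Zone I, w=30) → cum 337
  block 42 (Zone VII, w=275) → cum 612  ≥ 354 → median here
  block 44 (Zone VI, w=11) → cum 623
  block 45 (Zone II, w=55) → cum 678
  block 57 (Zone V, w=30) → cum 708
Optimal location: block 42.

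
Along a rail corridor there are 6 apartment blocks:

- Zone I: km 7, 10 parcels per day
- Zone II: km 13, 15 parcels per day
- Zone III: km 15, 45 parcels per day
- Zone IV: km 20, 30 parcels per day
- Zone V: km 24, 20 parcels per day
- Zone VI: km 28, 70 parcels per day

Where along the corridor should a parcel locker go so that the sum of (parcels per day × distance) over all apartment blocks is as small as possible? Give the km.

x = 20

For a sum of weighted absolute distances on a line, the optimum is the weighted median (not the mean). Total weight W = 190; half-weight = 95.
Sort by position and accumulate weight:
  km 7 (Zone I, w=10) → cum 10
  km 13 (Zone II, w=15) → cum 25
  km 15 (Zone III, w=45) → cum 70
  km 20 (Zone IV, w=30) → cum 100  ≥ 95 → median here
  km 24 (Zone V, w=20) → cum 120
  km 28 (Zone VI, w=70) → cum 190
Optimal location: km 20.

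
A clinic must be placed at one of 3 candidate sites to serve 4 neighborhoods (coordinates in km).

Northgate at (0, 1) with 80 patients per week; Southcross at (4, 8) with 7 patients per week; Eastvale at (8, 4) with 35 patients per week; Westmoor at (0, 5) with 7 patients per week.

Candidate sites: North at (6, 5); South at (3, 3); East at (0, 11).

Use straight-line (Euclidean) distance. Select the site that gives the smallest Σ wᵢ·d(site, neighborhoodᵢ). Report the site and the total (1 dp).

Total weighted distance at each candidate:
  North (6, 5): total = 722.4
  South (3, 3): total = 527.8
  East (0, 11): total = 1249.1
Minimum is at South with total 527.8 km.

South, total 527.8 km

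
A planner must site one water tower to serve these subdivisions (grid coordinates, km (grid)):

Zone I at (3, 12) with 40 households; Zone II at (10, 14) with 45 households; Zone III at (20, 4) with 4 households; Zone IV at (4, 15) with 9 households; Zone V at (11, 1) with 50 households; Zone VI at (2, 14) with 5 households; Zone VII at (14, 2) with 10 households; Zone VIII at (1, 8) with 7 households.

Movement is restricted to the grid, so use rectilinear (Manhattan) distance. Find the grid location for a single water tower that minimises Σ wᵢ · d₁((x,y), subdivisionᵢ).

(10, 12)

Manhattan distance separates: Σwᵢ(|x−xᵢ|+|y−yᵢ|) = Σwᵢ|x−xᵢ| + Σwᵢ|y−yᵢ|, so x and y are optimised independently as 1-D weighted medians.
Total weight W = 170; half = 85.
x-coordinate, sorted with cumulative weight:
  x=1 (Zone VIII, w=7) cum 7
  x=2 (Zone VI, w=5) cum 12
  x=3 (Zone I, w=40) cum 52
  x=4 (Zone IV, w=9) cum 61
  x=10 (Zone II, w=45) cum 106  ← median
  x=11 (Zone V, w=50) cum 156
  x=14 (Zone VII, w=10) cum 166
  x=20 (Zone III, w=4) cum 170
⇒ x* = 10
y-coordinate, sorted with cumulative weight:
  y=1 (Zone V, w=50) cum 50
  y=2 (Zone VII, w=10) cum 60
  y=4 (Zone III, w=4) cum 64
  y=8 (Zone VIII, w=7) cum 71
  y=12 (Zone I, w=40) cum 111  ← median
  y=14 (Zone II, w=45) cum 156
  y=14 (Zone VI, w=5) cum 161
  y=15 (Zone IV, w=9) cum 170
⇒ y* = 12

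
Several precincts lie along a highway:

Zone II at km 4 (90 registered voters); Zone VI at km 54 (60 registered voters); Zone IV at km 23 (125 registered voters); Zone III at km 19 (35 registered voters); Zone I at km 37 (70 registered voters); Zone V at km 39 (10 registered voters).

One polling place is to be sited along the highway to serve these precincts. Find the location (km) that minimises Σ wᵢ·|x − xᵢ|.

x = 23

For a sum of weighted absolute distances on a line, the optimum is the weighted median (not the mean). Total weight W = 390; half-weight = 195.
Sort by position and accumulate weight:
  km 4 (Zone II, w=90) → cum 90
  km 19 (Zone III, w=35) → cum 125
  km 23 (Zone IV, w=125) → cum 250  ≥ 195 → median here
  km 37 (Zone I, w=70) → cum 320
  km 39 (Zone V, w=10) → cum 330
  km 54 (Zone VI, w=60) → cum 390
Optimal location: km 23.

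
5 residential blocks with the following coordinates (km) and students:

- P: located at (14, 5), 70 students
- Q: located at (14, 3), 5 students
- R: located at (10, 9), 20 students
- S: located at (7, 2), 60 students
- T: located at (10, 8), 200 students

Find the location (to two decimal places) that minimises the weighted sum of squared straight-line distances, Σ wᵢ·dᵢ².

The minimiser of Σwᵢ‖p−pᵢ‖² is the weighted centroid p* = (Σwᵢpᵢ)/(Σwᵢ).
Σwᵢ = 355.
Σwᵢxᵢ = 70·14 + 5·14 + 20·10 + 60·7 + 200·10 = 3670.
Σwᵢyᵢ = 70·5 + 5·3 + 20·9 + 60·2 + 200·8 = 2265.
x* = 3670/355 = 10.34, y* = 2265/355 = 6.38.

(10.34, 6.38)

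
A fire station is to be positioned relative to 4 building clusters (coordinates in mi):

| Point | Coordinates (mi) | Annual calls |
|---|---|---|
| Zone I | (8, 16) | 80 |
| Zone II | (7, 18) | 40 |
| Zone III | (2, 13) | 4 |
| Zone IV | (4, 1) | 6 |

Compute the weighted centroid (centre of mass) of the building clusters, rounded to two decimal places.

(7.32, 15.83)

The minimiser of Σwᵢ‖p−pᵢ‖² is the weighted centroid p* = (Σwᵢpᵢ)/(Σwᵢ).
Σwᵢ = 130.
Σwᵢxᵢ = 80·8 + 40·7 + 4·2 + 6·4 = 952.
Σwᵢyᵢ = 80·16 + 40·18 + 4·13 + 6·1 = 2058.
x* = 952/130 = 7.32, y* = 2058/130 = 15.83.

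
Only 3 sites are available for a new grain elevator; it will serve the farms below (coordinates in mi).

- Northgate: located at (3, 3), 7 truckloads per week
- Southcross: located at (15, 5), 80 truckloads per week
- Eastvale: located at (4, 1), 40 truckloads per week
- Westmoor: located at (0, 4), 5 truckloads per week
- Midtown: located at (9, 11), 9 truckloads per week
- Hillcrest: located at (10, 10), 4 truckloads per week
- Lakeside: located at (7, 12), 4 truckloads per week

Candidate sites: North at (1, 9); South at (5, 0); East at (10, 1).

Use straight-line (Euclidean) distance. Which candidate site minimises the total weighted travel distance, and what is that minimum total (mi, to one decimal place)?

East, total 1027.5 mi

Total weighted distance at each candidate:
  North (1, 9): total = 1713.6
  South (5, 0): total = 1207.0
  East (10, 1): total = 1027.5
Minimum is at East with total 1027.5 mi.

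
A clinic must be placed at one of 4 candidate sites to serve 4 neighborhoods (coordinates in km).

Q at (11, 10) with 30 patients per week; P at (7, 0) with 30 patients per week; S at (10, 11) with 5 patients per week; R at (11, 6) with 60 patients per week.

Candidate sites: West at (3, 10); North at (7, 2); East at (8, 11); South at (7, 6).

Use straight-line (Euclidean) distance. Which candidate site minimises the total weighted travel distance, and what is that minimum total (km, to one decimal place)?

Total weighted distance at each candidate:
  West (3, 10): total = 1135.1
  North (7, 2): total = 715.2
  East (8, 11): total = 786.1
  South (7, 6): total = 618.9
Minimum is at South with total 618.9 km.

South, total 618.9 km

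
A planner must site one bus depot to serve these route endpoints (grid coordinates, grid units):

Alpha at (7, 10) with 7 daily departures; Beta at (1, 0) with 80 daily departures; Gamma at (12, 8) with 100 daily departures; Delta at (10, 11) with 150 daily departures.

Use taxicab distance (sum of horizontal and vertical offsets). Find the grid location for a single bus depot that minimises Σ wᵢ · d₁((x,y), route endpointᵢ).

Manhattan distance separates: Σwᵢ(|x−xᵢ|+|y−yᵢ|) = Σwᵢ|x−xᵢ| + Σwᵢ|y−yᵢ|, so x and y are optimised independently as 1-D weighted medians.
Total weight W = 337; half = 168.5.
x-coordinate, sorted with cumulative weight:
  x=1 (Beta, w=80) cum 80
  x=7 (Alpha, w=7) cum 87
  x=10 (Delta, w=150) cum 237  ← median
  x=12 (Gamma, w=100) cum 337
⇒ x* = 10
y-coordinate, sorted with cumulative weight:
  y=0 (Beta, w=80) cum 80
  y=8 (Gamma, w=100) cum 180  ← median
  y=10 (Alpha, w=7) cum 187
  y=11 (Delta, w=150) cum 337
⇒ y* = 8

(10, 8)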